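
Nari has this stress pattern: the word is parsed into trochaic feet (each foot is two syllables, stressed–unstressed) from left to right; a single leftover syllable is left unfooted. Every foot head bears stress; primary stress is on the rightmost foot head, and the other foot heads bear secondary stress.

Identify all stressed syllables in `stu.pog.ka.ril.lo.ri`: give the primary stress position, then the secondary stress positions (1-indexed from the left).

Parse left to right into trochaic (ˈσσ) feet: (ˈstu.pog) (ˈka.ril) (ˈlo.ri).
Foot heads (stressed positions): 1, 3, 5.
End Rule Rightmost: primary stress on the rightmost head = syllable 5.
Secondary stress on 1, 3: ˌstu.pog.ˌka.ril.ˈlo.ri.

primary 5, secondary 1, 3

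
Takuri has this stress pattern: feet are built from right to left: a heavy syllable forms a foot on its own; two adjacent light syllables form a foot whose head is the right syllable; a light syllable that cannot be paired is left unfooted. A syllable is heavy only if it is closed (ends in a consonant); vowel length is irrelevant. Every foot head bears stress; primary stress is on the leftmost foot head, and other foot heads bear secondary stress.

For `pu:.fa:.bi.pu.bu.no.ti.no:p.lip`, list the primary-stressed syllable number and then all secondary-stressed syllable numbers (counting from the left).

primary 3, secondary 5, 7, 8, 9

Weights: 1 pu: L, 2 fa: L, 3 bi L, 4 pu L, 5 bu L, 6 no L, 7 ti L, 8 no:p H, 9 lip H.
Parse right to left (heavy = foot alone; LL = one foot; stranded L unfooted): pu: (fa:.ˈbi) (pu.ˈbu) (no.ˈti) (ˈno:p) (ˈlip).
Foot heads: 3, 5, 7, 8, 9.
Primary stress on the leftmost head = syllable 3.
Secondary stress on 5, 7, 8, 9: pu:.fa:.ˈbi.pu.ˌbu.no.ˌti.ˌno:p.ˌlip.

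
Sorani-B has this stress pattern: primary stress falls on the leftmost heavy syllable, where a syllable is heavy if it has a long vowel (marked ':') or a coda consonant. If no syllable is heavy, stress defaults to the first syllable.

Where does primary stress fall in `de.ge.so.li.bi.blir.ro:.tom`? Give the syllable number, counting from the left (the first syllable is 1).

Weights: 1 de L, 2 ge L, 3 so L, 4 li L, 5 bi L, 6 blir H, 7 ro: H, 8 tom H.
Heavy syllables in the domain: 6, 7, 8. The leftmost is syllable 6 (blir).
Primary stress: syllable 6 → de.ge.so.li.bi.ˈblir.ro:.tom.

6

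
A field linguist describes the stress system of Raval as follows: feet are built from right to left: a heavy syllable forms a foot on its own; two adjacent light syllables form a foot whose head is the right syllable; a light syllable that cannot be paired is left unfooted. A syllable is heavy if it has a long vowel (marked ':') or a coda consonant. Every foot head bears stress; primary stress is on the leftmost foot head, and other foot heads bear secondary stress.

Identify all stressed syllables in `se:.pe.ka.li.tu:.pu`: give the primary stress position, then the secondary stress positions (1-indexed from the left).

primary 1, secondary 4, 5

Weights: 1 se: H, 2 pe L, 3 ka L, 4 li L, 5 tu: H, 6 pu L.
Parse right to left (heavy = foot alone; LL = one foot; stranded L unfooted): (ˈse:) pe (ka.ˈli) (ˈtu:) pu.
Foot heads: 1, 4, 5.
Primary stress on the leftmost head = syllable 1.
Secondary stress on 4, 5: ˈse:.pe.ka.ˌli.ˌtu:.pu.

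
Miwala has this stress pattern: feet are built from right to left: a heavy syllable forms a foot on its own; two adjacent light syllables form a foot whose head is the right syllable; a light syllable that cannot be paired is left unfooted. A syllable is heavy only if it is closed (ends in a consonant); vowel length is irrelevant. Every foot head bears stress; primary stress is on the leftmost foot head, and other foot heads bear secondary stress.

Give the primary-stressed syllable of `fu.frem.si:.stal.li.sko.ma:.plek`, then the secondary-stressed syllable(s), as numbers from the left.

Weights: 1 fu L, 2 frem H, 3 si: L, 4 stal H, 5 li L, 6 sko L, 7 ma: L, 8 plek H.
Parse right to left (heavy = foot alone; LL = one foot; stranded L unfooted): fu (ˈfrem) si: (ˈstal) li (sko.ˈma:) (ˈplek).
Foot heads: 2, 4, 7, 8.
Primary stress on the leftmost head = syllable 2.
Secondary stress on 4, 7, 8: fu.ˈfrem.si:.ˌstal.li.sko.ˌma:.ˌplek.

primary 2, secondary 4, 7, 8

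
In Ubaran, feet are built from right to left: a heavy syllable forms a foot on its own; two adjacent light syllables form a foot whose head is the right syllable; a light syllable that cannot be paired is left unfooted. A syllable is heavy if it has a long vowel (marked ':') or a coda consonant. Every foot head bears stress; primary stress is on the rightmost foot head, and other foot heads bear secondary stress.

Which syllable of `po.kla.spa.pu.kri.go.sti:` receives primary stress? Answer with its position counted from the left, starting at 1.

7

Weights: 1 po L, 2 kla L, 3 spa L, 4 pu L, 5 kri L, 6 go L, 7 sti: H.
Parse right to left (heavy = foot alone; LL = one foot; stranded L unfooted): (po.ˈkla) (spa.ˈpu) (kri.ˈgo) (ˈsti:).
Foot heads: 2, 4, 6, 7.
Primary stress on the rightmost head = syllable 7.
Primary stress: syllable 7 → po.kla.spa.pu.kri.go.ˈsti:.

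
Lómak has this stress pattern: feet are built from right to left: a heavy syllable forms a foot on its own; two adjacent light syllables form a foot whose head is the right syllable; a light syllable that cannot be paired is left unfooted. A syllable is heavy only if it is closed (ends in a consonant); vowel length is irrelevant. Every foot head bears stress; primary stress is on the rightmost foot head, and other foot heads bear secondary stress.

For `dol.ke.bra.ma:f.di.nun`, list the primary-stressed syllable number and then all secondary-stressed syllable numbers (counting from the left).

primary 6, secondary 1, 3, 4

Weights: 1 dol H, 2 ke L, 3 bra L, 4 ma:f H, 5 di L, 6 nun H.
Parse right to left (heavy = foot alone; LL = one foot; stranded L unfooted): (ˈdol) (ke.ˈbra) (ˈma:f) di (ˈnun).
Foot heads: 1, 3, 4, 6.
Primary stress on the rightmost head = syllable 6.
Secondary stress on 1, 3, 4: ˌdol.ke.ˌbra.ˌma:f.di.ˈnun.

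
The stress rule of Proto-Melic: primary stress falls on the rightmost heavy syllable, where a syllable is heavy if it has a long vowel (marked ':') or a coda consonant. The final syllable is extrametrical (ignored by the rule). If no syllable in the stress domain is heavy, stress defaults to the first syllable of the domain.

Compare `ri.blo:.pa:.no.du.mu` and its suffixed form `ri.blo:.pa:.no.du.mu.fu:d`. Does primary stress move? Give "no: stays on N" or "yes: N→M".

Base `ri.blo:.pa:.no.du.mu` (6 syllables):
  The final syllable (6, mu) is extrametrical; the stress domain is syllables 1–5.
  Weights: 1 ri L, 2 blo: H, 3 pa: H, 4 no L, 5 du L.
  Heavy syllables in the domain: 2, 3. The rightmost is syllable 3 (pa:).
  → primary stress on syllable 3.
Suffixed `ri.blo:.pa:.no.du.mu.fu:d` (7 syllables):
  The final syllable (7, fu:d) is extrametrical; the stress domain is syllables 1–6.
  Weights: 1 ri L, 2 blo: H, 3 pa: H, 4 no L, 5 du L, 6 mu L.
  Heavy syllables in the domain: 2, 3. The rightmost is syllable 3 (pa:).
  → primary stress on syllable 3.

no: stays on 3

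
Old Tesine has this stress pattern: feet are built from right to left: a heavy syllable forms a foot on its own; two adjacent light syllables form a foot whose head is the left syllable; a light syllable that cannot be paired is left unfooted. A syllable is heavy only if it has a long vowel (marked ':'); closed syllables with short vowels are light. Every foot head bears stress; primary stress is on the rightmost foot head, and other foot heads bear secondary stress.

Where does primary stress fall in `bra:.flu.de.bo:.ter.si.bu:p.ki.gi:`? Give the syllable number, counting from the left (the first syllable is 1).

Weights: 1 bra: H, 2 flu L, 3 de L, 4 bo: H, 5 ter L, 6 si L, 7 bu:p H, 8 ki L, 9 gi: H.
Parse right to left (heavy = foot alone; LL = one foot; stranded L unfooted): (ˈbra:) (ˈflu.de) (ˈbo:) (ˈter.si) (ˈbu:p) ki (ˈgi:).
Foot heads: 1, 2, 4, 5, 7, 9.
Primary stress on the rightmost head = syllable 9.
Primary stress: syllable 9 → bra:.flu.de.bo:.ter.si.bu:p.ki.ˈgi:.

9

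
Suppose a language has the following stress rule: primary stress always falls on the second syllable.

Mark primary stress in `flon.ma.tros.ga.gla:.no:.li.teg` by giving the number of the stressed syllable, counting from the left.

2

The word has 8 syllables; the second syllable is syllable 2 (ma).
Primary stress: syllable 2 → flon.ˈma.tros.ga.gla:.no:.li.teg.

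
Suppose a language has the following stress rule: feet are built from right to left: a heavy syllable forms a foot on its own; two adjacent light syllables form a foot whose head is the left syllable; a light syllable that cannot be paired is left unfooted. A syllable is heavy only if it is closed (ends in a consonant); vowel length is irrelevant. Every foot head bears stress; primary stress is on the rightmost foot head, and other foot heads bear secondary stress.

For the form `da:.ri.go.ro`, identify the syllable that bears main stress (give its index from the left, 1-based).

3

Weights: 1 da: L, 2 ri L, 3 go L, 4 ro L.
Parse right to left (heavy = foot alone; LL = one foot; stranded L unfooted): (ˈda:.ri) (ˈgo.ro).
Foot heads: 1, 3.
Primary stress on the rightmost head = syllable 3.
Primary stress: syllable 3 → da:.ri.ˈgo.ro.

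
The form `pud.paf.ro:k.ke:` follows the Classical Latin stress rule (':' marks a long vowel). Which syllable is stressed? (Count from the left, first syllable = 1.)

3

Classical Latin: stress the penult if heavy (long vowel or closed), else the antepenult.
Weights: 2 paf H, 3 ro:k H, 4 ke: H.
The penult (syllable 3, ro:k) is heavy, so it takes stress.
Stress on syllable 3: pud.paf.ˈro:k.ke:.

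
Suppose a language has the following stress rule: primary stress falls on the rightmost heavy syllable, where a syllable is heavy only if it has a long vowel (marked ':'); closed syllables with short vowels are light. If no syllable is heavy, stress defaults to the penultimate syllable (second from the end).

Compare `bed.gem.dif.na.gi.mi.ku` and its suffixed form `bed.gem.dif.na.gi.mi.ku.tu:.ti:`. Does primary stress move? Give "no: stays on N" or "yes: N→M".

yes: 6→9

Base `bed.gem.dif.na.gi.mi.ku` (7 syllables):
  Weights: 1 bed L, 2 gem L, 3 dif L, 4 na L, 5 gi L, 6 mi L, 7 ku L.
  No heavy syllable in the domain; default to the penultimate syllable (second from the end) = syllable 6.
  → primary stress on syllable 6.
Suffixed `bed.gem.dif.na.gi.mi.ku.tu:.ti:` (9 syllables):
  Weights: 1 bed L, 2 gem L, 3 dif L, 4 na L, 5 gi L, 6 mi L, 7 ku L, 8 tu: H, 9 ti: H.
  Heavy syllables in the domain: 8, 9. The rightmost is syllable 9 (ti:).
  → primary stress on syllable 9.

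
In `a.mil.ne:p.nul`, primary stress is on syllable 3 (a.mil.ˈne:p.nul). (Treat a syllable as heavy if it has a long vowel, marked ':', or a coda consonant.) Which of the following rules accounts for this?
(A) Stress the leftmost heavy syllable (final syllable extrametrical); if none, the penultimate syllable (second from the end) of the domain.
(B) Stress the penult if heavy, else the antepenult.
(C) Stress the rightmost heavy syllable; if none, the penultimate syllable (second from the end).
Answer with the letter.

Rule A → syllable 2 (observed: 3).
Rule B → syllable 3 ✓.
Rule C → syllable 4 (observed: 3).

B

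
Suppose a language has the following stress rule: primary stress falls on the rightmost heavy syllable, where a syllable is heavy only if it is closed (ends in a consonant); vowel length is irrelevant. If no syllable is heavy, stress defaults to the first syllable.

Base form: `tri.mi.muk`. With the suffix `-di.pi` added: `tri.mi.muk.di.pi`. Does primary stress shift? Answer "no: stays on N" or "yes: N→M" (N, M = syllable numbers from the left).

no: stays on 3

Base `tri.mi.muk` (3 syllables):
  Weights: 1 tri L, 2 mi L, 3 muk H.
  Heavy syllables in the domain: 3. The rightmost is syllable 3 (muk).
  → primary stress on syllable 3.
Suffixed `tri.mi.muk.di.pi` (5 syllables):
  Weights: 1 tri L, 2 mi L, 3 muk H, 4 di L, 5 pi L.
  Heavy syllables in the domain: 3. The rightmost is syllable 3 (muk).
  → primary stress on syllable 3.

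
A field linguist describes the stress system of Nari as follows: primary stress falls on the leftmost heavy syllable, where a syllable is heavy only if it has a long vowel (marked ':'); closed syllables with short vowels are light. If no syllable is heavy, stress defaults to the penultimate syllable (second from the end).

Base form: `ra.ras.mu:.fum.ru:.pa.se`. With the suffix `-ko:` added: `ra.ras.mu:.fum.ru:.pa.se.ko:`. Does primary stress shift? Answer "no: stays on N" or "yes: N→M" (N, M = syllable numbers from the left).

no: stays on 3

Base `ra.ras.mu:.fum.ru:.pa.se` (7 syllables):
  Weights: 1 ra L, 2 ras L, 3 mu: H, 4 fum L, 5 ru: H, 6 pa L, 7 se L.
  Heavy syllables in the domain: 3, 5. The leftmost is syllable 3 (mu:).
  → primary stress on syllable 3.
Suffixed `ra.ras.mu:.fum.ru:.pa.se.ko:` (8 syllables):
  Weights: 1 ra L, 2 ras L, 3 mu: H, 4 fum L, 5 ru: H, 6 pa L, 7 se L, 8 ko: H.
  Heavy syllables in the domain: 3, 5, 8. The leftmost is syllable 3 (mu:).
  → primary stress on syllable 3.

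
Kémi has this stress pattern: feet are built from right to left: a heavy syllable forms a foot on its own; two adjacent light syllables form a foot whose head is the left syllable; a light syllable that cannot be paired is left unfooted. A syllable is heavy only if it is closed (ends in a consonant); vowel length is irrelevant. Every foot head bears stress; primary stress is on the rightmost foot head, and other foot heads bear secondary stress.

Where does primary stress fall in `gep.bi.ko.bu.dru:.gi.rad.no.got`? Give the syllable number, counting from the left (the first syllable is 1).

Weights: 1 gep H, 2 bi L, 3 ko L, 4 bu L, 5 dru: L, 6 gi L, 7 rad H, 8 no L, 9 got H.
Parse right to left (heavy = foot alone; LL = one foot; stranded L unfooted): (ˈgep) bi (ˈko.bu) (ˈdru:.gi) (ˈrad) no (ˈgot).
Foot heads: 1, 3, 5, 7, 9.
Primary stress on the rightmost head = syllable 9.
Primary stress: syllable 9 → gep.bi.ko.bu.dru:.gi.rad.no.ˈgot.

9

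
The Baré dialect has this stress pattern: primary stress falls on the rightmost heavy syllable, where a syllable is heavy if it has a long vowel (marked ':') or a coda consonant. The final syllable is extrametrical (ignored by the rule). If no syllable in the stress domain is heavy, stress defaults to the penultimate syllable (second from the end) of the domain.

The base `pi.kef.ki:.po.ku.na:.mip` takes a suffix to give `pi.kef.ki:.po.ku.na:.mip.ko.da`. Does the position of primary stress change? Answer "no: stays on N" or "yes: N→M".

Base `pi.kef.ki:.po.ku.na:.mip` (7 syllables):
  The final syllable (7, mip) is extrametrical; the stress domain is syllables 1–6.
  Weights: 1 pi L, 2 kef H, 3 ki: H, 4 po L, 5 ku L, 6 na: H.
  Heavy syllables in the domain: 2, 3, 6. The rightmost is syllable 6 (na:).
  → primary stress on syllable 6.
Suffixed `pi.kef.ki:.po.ku.na:.mip.ko.da` (9 syllables):
  The final syllable (9, da) is extrametrical; the stress domain is syllables 1–8.
  Weights: 1 pi L, 2 kef H, 3 ki: H, 4 po L, 5 ku L, 6 na: H, 7 mip H, 8 ko L.
  Heavy syllables in the domain: 2, 3, 6, 7. The rightmost is syllable 7 (mip).
  → primary stress on syllable 7.

yes: 6→7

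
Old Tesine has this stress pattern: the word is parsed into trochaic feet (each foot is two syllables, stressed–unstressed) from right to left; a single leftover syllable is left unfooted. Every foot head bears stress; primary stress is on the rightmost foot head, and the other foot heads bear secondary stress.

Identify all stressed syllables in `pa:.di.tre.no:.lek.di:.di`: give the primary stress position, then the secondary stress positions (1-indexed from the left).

primary 6, secondary 2, 4

Parse right to left into trochaic (ˈσσ) feet: pa: (ˈdi.tre) (ˈno:.lek) (ˈdi:.di). Syllable 1 is left unfooted.
Foot heads (stressed positions): 2, 4, 6.
End Rule Rightmost: primary stress on the rightmost head = syllable 6.
Secondary stress on 2, 4: pa:.ˌdi.tre.ˌno:.lek.ˈdi:.di.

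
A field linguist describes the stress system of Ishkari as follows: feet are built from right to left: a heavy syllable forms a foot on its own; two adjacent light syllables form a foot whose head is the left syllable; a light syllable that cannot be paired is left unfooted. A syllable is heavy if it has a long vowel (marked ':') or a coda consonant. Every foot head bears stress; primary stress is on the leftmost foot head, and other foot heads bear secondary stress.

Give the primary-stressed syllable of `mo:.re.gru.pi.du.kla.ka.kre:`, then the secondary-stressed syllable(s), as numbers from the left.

Weights: 1 mo: H, 2 re L, 3 gru L, 4 pi L, 5 du L, 6 kla L, 7 ka L, 8 kre: H.
Parse right to left (heavy = foot alone; LL = one foot; stranded L unfooted): (ˈmo:) (ˈre.gru) (ˈpi.du) (ˈkla.ka) (ˈkre:).
Foot heads: 1, 2, 4, 6, 8.
Primary stress on the leftmost head = syllable 1.
Secondary stress on 2, 4, 6, 8: ˈmo:.ˌre.gru.ˌpi.du.ˌkla.ka.ˌkre:.

primary 1, secondary 2, 4, 6, 8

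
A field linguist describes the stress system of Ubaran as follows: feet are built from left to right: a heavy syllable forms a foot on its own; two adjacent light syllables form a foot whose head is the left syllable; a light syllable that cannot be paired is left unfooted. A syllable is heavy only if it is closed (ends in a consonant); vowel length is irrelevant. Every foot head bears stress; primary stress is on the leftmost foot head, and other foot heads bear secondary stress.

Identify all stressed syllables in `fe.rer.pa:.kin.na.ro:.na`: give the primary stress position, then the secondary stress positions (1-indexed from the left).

primary 2, secondary 4, 5

Weights: 1 fe L, 2 rer H, 3 pa: L, 4 kin H, 5 na L, 6 ro: L, 7 na L.
Parse left to right (heavy = foot alone; LL = one foot; stranded L unfooted): fe (ˈrer) pa: (ˈkin) (ˈna.ro:) na.
Foot heads: 2, 4, 5.
Primary stress on the leftmost head = syllable 2.
Secondary stress on 4, 5: fe.ˈrer.pa:.ˌkin.ˌna.ro:.na.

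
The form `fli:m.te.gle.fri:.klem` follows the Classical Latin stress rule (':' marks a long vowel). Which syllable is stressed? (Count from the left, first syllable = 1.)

4

Classical Latin: stress the penult if heavy (long vowel or closed), else the antepenult.
Weights: 3 gle L, 4 fri: H, 5 klem H.
The penult (syllable 4, fri:) is heavy, so it takes stress.
Stress on syllable 4: fli:m.te.gle.ˈfri:.klem.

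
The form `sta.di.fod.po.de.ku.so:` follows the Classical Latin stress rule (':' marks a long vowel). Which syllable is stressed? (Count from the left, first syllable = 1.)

Classical Latin: stress the penult if heavy (long vowel or closed), else the antepenult.
Weights: 5 de L, 6 ku L, 7 so: H.
The penult (syllable 6, ku) is light, so stress falls on the antepenult (syllable 5, de).
Stress on syllable 5: sta.di.fod.po.ˈde.ku.so:.

5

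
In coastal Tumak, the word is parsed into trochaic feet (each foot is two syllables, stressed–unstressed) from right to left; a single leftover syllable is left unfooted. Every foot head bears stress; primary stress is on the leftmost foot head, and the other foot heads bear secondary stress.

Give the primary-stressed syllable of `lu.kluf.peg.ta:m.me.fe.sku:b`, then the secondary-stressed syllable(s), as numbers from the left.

primary 2, secondary 4, 6

Parse right to left into trochaic (ˈσσ) feet: lu (ˈkluf.peg) (ˈta:m.me) (ˈfe.sku:b). Syllable 1 is left unfooted.
Foot heads (stressed positions): 2, 4, 6.
End Rule Leftmost: primary stress on the leftmost head = syllable 2.
Secondary stress on 4, 6: lu.ˈkluf.peg.ˌta:m.me.ˌfe.sku:b.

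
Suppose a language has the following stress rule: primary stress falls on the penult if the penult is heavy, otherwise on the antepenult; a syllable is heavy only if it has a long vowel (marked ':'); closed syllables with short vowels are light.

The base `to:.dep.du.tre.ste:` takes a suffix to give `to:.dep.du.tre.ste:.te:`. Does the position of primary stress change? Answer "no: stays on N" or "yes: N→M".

Base `to:.dep.du.tre.ste:` (5 syllables):
  Weights: 3 du L, 4 tre L, 5 ste: H.
  The penult (syllable 4, tre) is light, so stress falls on the antepenult (syllable 3, du).
  → primary stress on syllable 3.
Suffixed `to:.dep.du.tre.ste:.te:` (6 syllables):
  Weights: 4 tre L, 5 ste: H, 6 te: H.
  The penult (syllable 5, ste:) is heavy, so it takes stress.
  → primary stress on syllable 5.

yes: 3→5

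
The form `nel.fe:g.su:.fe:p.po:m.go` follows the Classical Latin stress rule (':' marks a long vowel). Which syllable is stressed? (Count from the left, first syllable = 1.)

Classical Latin: stress the penult if heavy (long vowel or closed), else the antepenult.
Weights: 4 fe:p H, 5 po:m H, 6 go L.
The penult (syllable 5, po:m) is heavy, so it takes stress.
Stress on syllable 5: nel.fe:g.su:.fe:p.ˈpo:m.go.

5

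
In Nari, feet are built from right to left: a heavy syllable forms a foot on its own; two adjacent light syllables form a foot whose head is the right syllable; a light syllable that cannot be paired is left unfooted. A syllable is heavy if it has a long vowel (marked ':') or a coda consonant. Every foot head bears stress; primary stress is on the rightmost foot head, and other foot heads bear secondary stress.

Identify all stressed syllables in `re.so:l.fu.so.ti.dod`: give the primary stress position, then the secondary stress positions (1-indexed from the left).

primary 6, secondary 2, 5

Weights: 1 re L, 2 so:l H, 3 fu L, 4 so L, 5 ti L, 6 dod H.
Parse right to left (heavy = foot alone; LL = one foot; stranded L unfooted): re (ˈso:l) fu (so.ˈti) (ˈdod).
Foot heads: 2, 5, 6.
Primary stress on the rightmost head = syllable 6.
Secondary stress on 2, 5: re.ˌso:l.fu.so.ˌti.ˈdod.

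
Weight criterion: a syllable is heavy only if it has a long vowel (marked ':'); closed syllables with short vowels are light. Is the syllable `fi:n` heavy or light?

`fi:n`: long vowel, closed (coda /n/). Long vowel → heavy.

heavy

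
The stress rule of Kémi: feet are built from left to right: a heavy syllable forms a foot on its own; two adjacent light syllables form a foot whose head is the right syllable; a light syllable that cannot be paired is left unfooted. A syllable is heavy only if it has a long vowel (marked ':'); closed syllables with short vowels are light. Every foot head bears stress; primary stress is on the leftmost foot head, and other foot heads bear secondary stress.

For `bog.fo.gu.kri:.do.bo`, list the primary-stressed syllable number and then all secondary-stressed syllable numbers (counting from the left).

Weights: 1 bog L, 2 fo L, 3 gu L, 4 kri: H, 5 do L, 6 bo L.
Parse left to right (heavy = foot alone; LL = one foot; stranded L unfooted): (bog.ˈfo) gu (ˈkri:) (do.ˈbo).
Foot heads: 2, 4, 6.
Primary stress on the leftmost head = syllable 2.
Secondary stress on 4, 6: bog.ˈfo.gu.ˌkri:.do.ˌbo.

primary 2, secondary 4, 6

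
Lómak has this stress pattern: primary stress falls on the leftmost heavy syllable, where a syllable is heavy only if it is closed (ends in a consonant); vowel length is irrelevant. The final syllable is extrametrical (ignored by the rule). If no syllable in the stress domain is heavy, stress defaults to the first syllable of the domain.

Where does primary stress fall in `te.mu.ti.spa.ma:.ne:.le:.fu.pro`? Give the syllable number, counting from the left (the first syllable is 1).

1

The final syllable (9, pro) is extrametrical; the stress domain is syllables 1–8.
Weights: 1 te L, 2 mu L, 3 ti L, 4 spa L, 5 ma: L, 6 ne: L, 7 le: L, 8 fu L.
No heavy syllable in the domain; default to the first syllable of the domain = syllable 1.
Primary stress: syllable 1 → ˈte.mu.ti.spa.ma:.ne:.le:.fu.pro.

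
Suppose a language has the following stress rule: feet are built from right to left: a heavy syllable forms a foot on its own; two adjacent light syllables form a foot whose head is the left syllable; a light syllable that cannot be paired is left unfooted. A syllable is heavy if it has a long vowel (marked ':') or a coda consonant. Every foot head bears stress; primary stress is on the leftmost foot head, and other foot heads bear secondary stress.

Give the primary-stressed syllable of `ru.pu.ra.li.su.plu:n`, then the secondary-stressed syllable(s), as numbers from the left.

Weights: 1 ru L, 2 pu L, 3 ra L, 4 li L, 5 su L, 6 plu:n H.
Parse right to left (heavy = foot alone; LL = one foot; stranded L unfooted): ru (ˈpu.ra) (ˈli.su) (ˈplu:n).
Foot heads: 2, 4, 6.
Primary stress on the leftmost head = syllable 2.
Secondary stress on 4, 6: ru.ˈpu.ra.ˌli.su.ˌplu:n.

primary 2, secondary 4, 6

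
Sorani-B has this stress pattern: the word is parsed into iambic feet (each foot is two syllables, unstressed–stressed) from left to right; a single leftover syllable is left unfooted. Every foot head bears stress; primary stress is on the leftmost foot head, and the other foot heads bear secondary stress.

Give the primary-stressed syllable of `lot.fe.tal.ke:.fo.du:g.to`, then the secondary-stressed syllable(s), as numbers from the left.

primary 2, secondary 4, 6

Parse left to right into iambic (σˈσ) feet: (lot.ˈfe) (tal.ˈke:) (fo.ˈdu:g) to. Syllable 7 is left unfooted.
Foot heads (stressed positions): 2, 4, 6.
End Rule Leftmost: primary stress on the leftmost head = syllable 2.
Secondary stress on 4, 6: lot.ˈfe.tal.ˌke:.fo.ˌdu:g.to.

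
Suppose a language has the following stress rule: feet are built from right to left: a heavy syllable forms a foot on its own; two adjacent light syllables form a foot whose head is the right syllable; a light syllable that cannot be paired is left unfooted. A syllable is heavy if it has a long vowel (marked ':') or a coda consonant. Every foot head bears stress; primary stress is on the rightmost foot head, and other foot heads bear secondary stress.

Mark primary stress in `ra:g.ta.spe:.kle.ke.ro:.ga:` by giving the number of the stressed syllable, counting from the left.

7

Weights: 1 ra:g H, 2 ta L, 3 spe: H, 4 kle L, 5 ke L, 6 ro: H, 7 ga: H.
Parse right to left (heavy = foot alone; LL = one foot; stranded L unfooted): (ˈra:g) ta (ˈspe:) (kle.ˈke) (ˈro:) (ˈga:).
Foot heads: 1, 3, 5, 6, 7.
Primary stress on the rightmost head = syllable 7.
Primary stress: syllable 7 → ra:g.ta.spe:.kle.ke.ro:.ˈga:.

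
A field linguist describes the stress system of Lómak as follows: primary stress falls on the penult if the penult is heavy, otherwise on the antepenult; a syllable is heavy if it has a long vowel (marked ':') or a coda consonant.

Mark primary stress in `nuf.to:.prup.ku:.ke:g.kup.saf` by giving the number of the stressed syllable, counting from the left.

Weights: 5 ke:g H, 6 kup H, 7 saf H.
The penult (syllable 6, kup) is heavy, so it takes stress.
Primary stress: syllable 6 → nuf.to:.prup.ku:.ke:g.ˈkup.saf.

6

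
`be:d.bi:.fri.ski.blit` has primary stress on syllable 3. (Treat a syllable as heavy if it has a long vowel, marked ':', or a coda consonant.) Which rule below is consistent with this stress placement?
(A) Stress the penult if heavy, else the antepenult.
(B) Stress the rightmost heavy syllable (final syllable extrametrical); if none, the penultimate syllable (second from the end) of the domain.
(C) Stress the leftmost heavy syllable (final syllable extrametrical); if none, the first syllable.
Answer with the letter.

Rule A → syllable 3 ✓.
Rule B → syllable 2 (observed: 3).
Rule C → syllable 1 (observed: 3).

A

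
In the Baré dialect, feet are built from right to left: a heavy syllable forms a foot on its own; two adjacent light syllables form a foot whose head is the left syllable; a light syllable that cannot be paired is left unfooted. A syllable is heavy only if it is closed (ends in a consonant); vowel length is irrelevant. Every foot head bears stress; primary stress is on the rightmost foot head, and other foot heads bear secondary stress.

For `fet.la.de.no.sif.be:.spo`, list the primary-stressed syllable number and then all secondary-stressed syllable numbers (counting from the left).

primary 6, secondary 1, 3, 5

Weights: 1 fet H, 2 la L, 3 de L, 4 no L, 5 sif H, 6 be: L, 7 spo L.
Parse right to left (heavy = foot alone; LL = one foot; stranded L unfooted): (ˈfet) la (ˈde.no) (ˈsif) (ˈbe:.spo).
Foot heads: 1, 3, 5, 6.
Primary stress on the rightmost head = syllable 6.
Secondary stress on 1, 3, 5: ˌfet.la.ˌde.no.ˌsif.ˈbe:.spo.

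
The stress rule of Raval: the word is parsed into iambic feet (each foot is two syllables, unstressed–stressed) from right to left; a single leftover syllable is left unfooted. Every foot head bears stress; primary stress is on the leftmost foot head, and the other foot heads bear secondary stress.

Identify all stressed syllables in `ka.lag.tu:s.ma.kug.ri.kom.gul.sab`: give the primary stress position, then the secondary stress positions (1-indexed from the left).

Parse right to left into iambic (σˈσ) feet: ka (lag.ˈtu:s) (ma.ˈkug) (ri.ˈkom) (gul.ˈsab). Syllable 1 is left unfooted.
Foot heads (stressed positions): 3, 5, 7, 9.
End Rule Leftmost: primary stress on the leftmost head = syllable 3.
Secondary stress on 5, 7, 9: ka.lag.ˈtu:s.ma.ˌkug.ri.ˌkom.gul.ˌsab.

primary 3, secondary 5, 7, 9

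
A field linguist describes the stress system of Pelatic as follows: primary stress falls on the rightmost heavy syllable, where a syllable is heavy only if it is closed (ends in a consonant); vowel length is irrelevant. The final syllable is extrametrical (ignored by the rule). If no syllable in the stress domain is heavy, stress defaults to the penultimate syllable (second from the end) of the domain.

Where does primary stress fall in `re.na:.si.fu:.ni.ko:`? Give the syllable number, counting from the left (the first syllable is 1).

The final syllable (6, ko:) is extrametrical; the stress domain is syllables 1–5.
Weights: 1 re L, 2 na: L, 3 si L, 4 fu: L, 5 ni L.
No heavy syllable in the domain; default to the penultimate syllable (second from the end) of the domain = syllable 4.
Primary stress: syllable 4 → re.na:.si.ˈfu:.ni.ko:.

4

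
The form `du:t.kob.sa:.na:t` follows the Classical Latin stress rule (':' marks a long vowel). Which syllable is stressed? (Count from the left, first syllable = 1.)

3

Classical Latin: stress the penult if heavy (long vowel or closed), else the antepenult.
Weights: 2 kob H, 3 sa: H, 4 na:t H.
The penult (syllable 3, sa:) is heavy, so it takes stress.
Stress on syllable 3: du:t.kob.ˈsa:.na:t.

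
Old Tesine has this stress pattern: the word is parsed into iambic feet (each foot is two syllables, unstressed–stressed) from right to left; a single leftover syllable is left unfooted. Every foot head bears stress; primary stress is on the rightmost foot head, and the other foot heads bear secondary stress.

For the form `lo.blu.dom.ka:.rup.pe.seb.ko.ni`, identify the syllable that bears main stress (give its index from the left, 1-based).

9

Parse right to left into iambic (σˈσ) feet: lo (blu.ˈdom) (ka:.ˈrup) (pe.ˈseb) (ko.ˈni). Syllable 1 is left unfooted.
Foot heads (stressed positions): 3, 5, 7, 9.
End Rule Rightmost: primary stress on the rightmost head = syllable 9.
Primary stress: syllable 9 → lo.blu.dom.ka:.rup.pe.seb.ko.ˈni.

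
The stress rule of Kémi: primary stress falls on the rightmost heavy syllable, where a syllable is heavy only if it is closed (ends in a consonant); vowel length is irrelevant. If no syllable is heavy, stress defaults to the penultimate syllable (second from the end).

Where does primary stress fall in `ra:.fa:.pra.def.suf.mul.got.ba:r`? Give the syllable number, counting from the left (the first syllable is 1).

8

Weights: 1 ra: L, 2 fa: L, 3 pra L, 4 def H, 5 suf H, 6 mul H, 7 got H, 8 ba:r H.
Heavy syllables in the domain: 4, 5, 6, 7, 8. The rightmost is syllable 8 (ba:r).
Primary stress: syllable 8 → ra:.fa:.pra.def.suf.mul.got.ˈba:r.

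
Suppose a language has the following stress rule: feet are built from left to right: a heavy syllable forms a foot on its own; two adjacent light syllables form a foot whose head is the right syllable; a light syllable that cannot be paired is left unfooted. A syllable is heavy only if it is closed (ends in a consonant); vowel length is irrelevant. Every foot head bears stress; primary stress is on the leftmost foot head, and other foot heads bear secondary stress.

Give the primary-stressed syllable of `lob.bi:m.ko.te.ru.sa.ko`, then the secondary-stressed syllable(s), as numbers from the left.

primary 1, secondary 2, 4, 6

Weights: 1 lob H, 2 bi:m H, 3 ko L, 4 te L, 5 ru L, 6 sa L, 7 ko L.
Parse left to right (heavy = foot alone; LL = one foot; stranded L unfooted): (ˈlob) (ˈbi:m) (ko.ˈte) (ru.ˈsa) ko.
Foot heads: 1, 2, 4, 6.
Primary stress on the leftmost head = syllable 1.
Secondary stress on 2, 4, 6: ˈlob.ˌbi:m.ko.ˌte.ru.ˌsa.ko.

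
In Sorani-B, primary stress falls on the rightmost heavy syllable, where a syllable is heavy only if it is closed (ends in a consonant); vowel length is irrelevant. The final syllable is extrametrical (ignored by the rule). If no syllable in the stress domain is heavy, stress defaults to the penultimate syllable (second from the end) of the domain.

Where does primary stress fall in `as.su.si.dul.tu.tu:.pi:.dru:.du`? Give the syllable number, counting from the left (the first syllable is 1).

The final syllable (9, du) is extrametrical; the stress domain is syllables 1–8.
Weights: 1 as H, 2 su L, 3 si L, 4 dul H, 5 tu L, 6 tu: L, 7 pi: L, 8 dru: L.
Heavy syllables in the domain: 1, 4. The rightmost is syllable 4 (dul).
Primary stress: syllable 4 → as.su.si.ˈdul.tu.tu:.pi:.dru:.du.

4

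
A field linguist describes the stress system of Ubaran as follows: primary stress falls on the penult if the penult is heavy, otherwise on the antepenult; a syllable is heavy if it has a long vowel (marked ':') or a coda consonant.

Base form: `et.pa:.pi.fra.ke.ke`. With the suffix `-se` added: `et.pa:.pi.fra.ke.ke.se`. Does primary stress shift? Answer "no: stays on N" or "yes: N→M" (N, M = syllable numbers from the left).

yes: 4→5

Base `et.pa:.pi.fra.ke.ke` (6 syllables):
  Weights: 4 fra L, 5 ke L, 6 ke L.
  The penult (syllable 5, ke) is light, so stress falls on the antepenult (syllable 4, fra).
  → primary stress on syllable 4.
Suffixed `et.pa:.pi.fra.ke.ke.se` (7 syllables):
  Weights: 5 ke L, 6 ke L, 7 se L.
  The penult (syllable 6, ke) is light, so stress falls on the antepenult (syllable 5, ke).
  → primary stress on syllable 5.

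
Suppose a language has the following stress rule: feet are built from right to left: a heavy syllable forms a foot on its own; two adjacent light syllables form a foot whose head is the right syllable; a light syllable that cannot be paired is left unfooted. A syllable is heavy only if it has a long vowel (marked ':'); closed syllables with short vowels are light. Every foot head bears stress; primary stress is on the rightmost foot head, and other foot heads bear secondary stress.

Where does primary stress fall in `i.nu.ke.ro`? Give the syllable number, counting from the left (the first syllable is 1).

Weights: 1 i L, 2 nu L, 3 ke L, 4 ro L.
Parse right to left (heavy = foot alone; LL = one foot; stranded L unfooted): (i.ˈnu) (ke.ˈro).
Foot heads: 2, 4.
Primary stress on the rightmost head = syllable 4.
Primary stress: syllable 4 → i.nu.ke.ˈro.

4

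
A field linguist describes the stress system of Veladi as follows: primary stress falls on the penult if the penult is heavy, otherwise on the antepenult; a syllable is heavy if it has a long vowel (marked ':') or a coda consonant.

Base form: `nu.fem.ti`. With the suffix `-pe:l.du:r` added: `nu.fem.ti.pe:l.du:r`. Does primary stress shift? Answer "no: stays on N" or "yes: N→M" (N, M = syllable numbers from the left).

yes: 2→4

Base `nu.fem.ti` (3 syllables):
  Weights: 1 nu L, 2 fem H, 3 ti L.
  The penult (syllable 2, fem) is heavy, so it takes stress.
  → primary stress on syllable 2.
Suffixed `nu.fem.ti.pe:l.du:r` (5 syllables):
  Weights: 3 ti L, 4 pe:l H, 5 du:r H.
  The penult (syllable 4, pe:l) is heavy, so it takes stress.
  → primary stress on syllable 4.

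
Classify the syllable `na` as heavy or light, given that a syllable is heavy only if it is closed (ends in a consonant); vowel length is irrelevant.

`na`: short vowel, open (no coda). Open (no coda) → light.

light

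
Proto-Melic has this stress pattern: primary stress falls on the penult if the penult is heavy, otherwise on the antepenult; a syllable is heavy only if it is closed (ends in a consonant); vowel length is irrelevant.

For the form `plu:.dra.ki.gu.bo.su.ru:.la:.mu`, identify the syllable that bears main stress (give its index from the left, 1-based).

7

Weights: 7 ru: L, 8 la: L, 9 mu L.
The penult (syllable 8, la:) is light, so stress falls on the antepenult (syllable 7, ru:).
Primary stress: syllable 7 → plu:.dra.ki.gu.bo.su.ˈru:.la:.mu.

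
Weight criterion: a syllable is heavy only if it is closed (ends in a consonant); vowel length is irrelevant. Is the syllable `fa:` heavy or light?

light

`fa:`: long vowel, open (no coda). Open (no coda) → light.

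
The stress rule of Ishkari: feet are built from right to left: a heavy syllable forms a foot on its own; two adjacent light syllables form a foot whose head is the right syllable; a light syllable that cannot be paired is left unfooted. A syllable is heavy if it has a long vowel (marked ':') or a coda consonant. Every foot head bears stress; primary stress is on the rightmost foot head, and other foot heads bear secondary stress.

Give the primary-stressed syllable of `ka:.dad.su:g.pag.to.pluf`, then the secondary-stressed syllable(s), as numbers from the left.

primary 6, secondary 1, 2, 3, 4

Weights: 1 ka: H, 2 dad H, 3 su:g H, 4 pag H, 5 to L, 6 pluf H.
Parse right to left (heavy = foot alone; LL = one foot; stranded L unfooted): (ˈka:) (ˈdad) (ˈsu:g) (ˈpag) to (ˈpluf).
Foot heads: 1, 2, 3, 4, 6.
Primary stress on the rightmost head = syllable 6.
Secondary stress on 1, 2, 3, 4: ˌka:.ˌdad.ˌsu:g.ˌpag.to.ˈpluf.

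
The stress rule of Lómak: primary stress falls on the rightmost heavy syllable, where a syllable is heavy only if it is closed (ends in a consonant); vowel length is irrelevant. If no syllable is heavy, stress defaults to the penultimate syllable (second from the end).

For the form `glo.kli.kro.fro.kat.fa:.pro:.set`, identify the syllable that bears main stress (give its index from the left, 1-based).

8

Weights: 1 glo L, 2 kli L, 3 kro L, 4 fro L, 5 kat H, 6 fa: L, 7 pro: L, 8 set H.
Heavy syllables in the domain: 5, 8. The rightmost is syllable 8 (set).
Primary stress: syllable 8 → glo.kli.kro.fro.kat.fa:.pro:.ˈset.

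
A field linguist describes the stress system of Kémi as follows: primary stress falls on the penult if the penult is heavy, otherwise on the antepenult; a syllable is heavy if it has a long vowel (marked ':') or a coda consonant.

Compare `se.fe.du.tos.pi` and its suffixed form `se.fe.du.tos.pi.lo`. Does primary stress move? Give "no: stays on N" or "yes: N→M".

Base `se.fe.du.tos.pi` (5 syllables):
  Weights: 3 du L, 4 tos H, 5 pi L.
  The penult (syllable 4, tos) is heavy, so it takes stress.
  → primary stress on syllable 4.
Suffixed `se.fe.du.tos.pi.lo` (6 syllables):
  Weights: 4 tos H, 5 pi L, 6 lo L.
  The penult (syllable 5, pi) is light, so stress falls on the antepenult (syllable 4, tos).
  → primary stress on syllable 4.

no: stays on 4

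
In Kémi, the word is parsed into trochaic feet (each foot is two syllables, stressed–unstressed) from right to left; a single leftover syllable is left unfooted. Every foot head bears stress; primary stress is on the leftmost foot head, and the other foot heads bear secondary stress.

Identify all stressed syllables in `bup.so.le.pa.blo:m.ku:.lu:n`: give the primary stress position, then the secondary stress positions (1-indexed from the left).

primary 2, secondary 4, 6

Parse right to left into trochaic (ˈσσ) feet: bup (ˈso.le) (ˈpa.blo:m) (ˈku:.lu:n). Syllable 1 is left unfooted.
Foot heads (stressed positions): 2, 4, 6.
End Rule Leftmost: primary stress on the leftmost head = syllable 2.
Secondary stress on 4, 6: bup.ˈso.le.ˌpa.blo:m.ˌku:.lu:n.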